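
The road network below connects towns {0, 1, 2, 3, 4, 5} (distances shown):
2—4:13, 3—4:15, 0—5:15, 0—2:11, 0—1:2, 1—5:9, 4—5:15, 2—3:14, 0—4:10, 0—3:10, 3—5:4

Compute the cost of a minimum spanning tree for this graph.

Grow the tree from 3 using Prim:
Step 1: frontier [3—5 4, 0—3 10, 2—3 14, 3—4 15] → take 3—5 (4); add 5.
Step 2: frontier [0—3 10, 2—3 14, 3—4 15, 1—5 9, 0—5 15, 4—5 15] → take 1—5 (9); add 1.
Step 3: frontier [0—1 2, 0—3 10, 2—3 14, 3—4 15, 0—5 15, 4—5 15] → take 0—1 (2); add 0.
Step 4: frontier [0—4 10, 0—2 11, 2—3 14, 3—4 15, 4—5 15] → take 0—4 (10); add 4.
Step 5: frontier [0—2 11, 2—3 14, 2—4 13] → take 0—2 (11); add 2.
MST edges: 3—5, 1—5, 0—1, 0—4, 0—2; total weight 4+9+2+10+11 = 36.

36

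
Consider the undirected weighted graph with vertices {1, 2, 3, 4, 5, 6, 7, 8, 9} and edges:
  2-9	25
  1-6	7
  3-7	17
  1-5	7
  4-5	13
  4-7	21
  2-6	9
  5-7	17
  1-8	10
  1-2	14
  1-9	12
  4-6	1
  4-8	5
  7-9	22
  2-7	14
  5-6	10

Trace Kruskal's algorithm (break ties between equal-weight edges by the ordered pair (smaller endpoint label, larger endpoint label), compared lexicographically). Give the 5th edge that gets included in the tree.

2-6

Sort edges by weight, then run Kruskal:
4-6 (1): add — endpoints in different components.
4-8 (5): add — endpoints in different components.
1-5 (7): add — endpoints in different components.
1-6 (7): add — endpoints in different components.
2-6 (9): add — endpoints in different components.
1-8 (10): skip — 1 and 8 already connected.
5-6 (10): skip — 5 and 6 already connected.
1-9 (12): add — endpoints in different components.
4-5 (13): skip — 4 and 5 already connected.
1-2 (14): skip — 1 and 2 already connected.
2-7 (14): add — endpoints in different components.
3-7 (17): add — endpoints in different components.
The 5th edge added is 2-6.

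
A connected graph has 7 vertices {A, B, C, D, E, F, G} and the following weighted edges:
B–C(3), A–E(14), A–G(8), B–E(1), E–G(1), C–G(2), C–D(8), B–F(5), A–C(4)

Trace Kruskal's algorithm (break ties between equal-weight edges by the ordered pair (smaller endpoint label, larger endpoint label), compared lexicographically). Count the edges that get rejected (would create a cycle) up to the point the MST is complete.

2

Kruskal's algorithm — process edges by increasing weight (ties by edge label):
B–E (1): add. Components now {A} {B,E} {C} {D} {F} {G}
E–G (1): add. Components now {A} {B,E,G} {C} {D} {F}
C–G (2): add. Components now {A} {B,C,E,G} {D} {F}
B–C (3): skip — B and C already connected.
A–C (4): add. Components now {A,B,C,E,G} {D} {F}
B–F (5): add. Components now {A,B,C,E,F,G} {D}
A–G (8): skip — A and G already connected.
C–D (8): add. Components now {A,B,C,D,E,F,G}
Edges rejected before the tree was complete: 2.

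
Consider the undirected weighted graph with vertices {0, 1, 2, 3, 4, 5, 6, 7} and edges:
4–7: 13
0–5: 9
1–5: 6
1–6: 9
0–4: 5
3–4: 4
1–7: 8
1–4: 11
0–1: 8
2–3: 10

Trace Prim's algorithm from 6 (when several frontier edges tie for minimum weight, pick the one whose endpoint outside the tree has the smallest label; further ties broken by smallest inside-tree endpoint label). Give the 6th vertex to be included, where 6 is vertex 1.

3

Prim's algorithm from 6:
Step 1: cheapest edge leaving the tree is 1–6 (9); add 1.
Step 2: cheapest edge leaving the tree is 1–5 (6); add 5.
Step 3: cheapest edge leaving the tree is 0–1 (8); add 0.
Step 4: cheapest edge leaving the tree is 0–4 (5); add 4.
Step 5: cheapest edge leaving the tree is 3–4 (4); add 3.
Step 6: cheapest edge leaving the tree is 1–7 (8); add 7.
Step 7: cheapest edge leaving the tree is 2–3 (10); add 2.
Vertex order: 6, 1, 5, 0, 4, 3, 7, 2. The 6th vertex is 3.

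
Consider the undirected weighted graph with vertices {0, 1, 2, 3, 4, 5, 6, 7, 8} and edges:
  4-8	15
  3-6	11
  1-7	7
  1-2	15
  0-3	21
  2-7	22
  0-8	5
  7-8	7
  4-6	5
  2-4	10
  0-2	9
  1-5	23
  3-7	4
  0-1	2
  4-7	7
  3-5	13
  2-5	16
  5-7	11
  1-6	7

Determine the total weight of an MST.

50

Kruskal's algorithm — process edges by increasing weight (ties by edge label):
0-1 (2): add — endpoints in different components.
3-7 (4): add — endpoints in different components.
0-8 (5): add — endpoints in different components.
4-6 (5): add — endpoints in different components.
1-6 (7): add — endpoints in different components.
1-7 (7): add — endpoints in different components.
4-7 (7): skip — 4 and 7 already connected.
7-8 (7): skip — 7 and 8 already connected.
0-2 (9): add — endpoints in different components.
2-4 (10): skip — 2 and 4 already connected.
3-6 (11): skip — 3 and 6 already connected.
5-7 (11): add — endpoints in different components.
MST edges: 0-1, 3-7, 0-8, 4-6, 1-6, 1-7, 0-2, 5-7; total weight 2+4+5+5+7+7+9+11 = 50.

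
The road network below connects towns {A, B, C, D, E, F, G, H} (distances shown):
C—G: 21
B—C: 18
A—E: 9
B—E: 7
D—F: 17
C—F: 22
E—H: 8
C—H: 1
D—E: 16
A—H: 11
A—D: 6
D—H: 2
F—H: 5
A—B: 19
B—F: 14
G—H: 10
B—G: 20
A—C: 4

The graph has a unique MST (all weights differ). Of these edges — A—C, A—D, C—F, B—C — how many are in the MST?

Kruskal's algorithm — process edges by increasing weight (ties by edge label):
C—H (1): add — endpoints in different components.
D—H (2): add — endpoints in different components.
A—C (4): add — endpoints in different components.
F—H (5): add — endpoints in different components.
A—D (6): skip — A and D already connected.
B—E (7): add — endpoints in different components.
E—H (8): add — endpoints in different components.
A—E (9): skip — A and E already connected.
G—H (10): add — endpoints in different components.
MST edge set: {C—H, D—H, A—C, F—H, B—E, E—H, G—H}.
Of the listed edges, {A—C} are in the MST → 1.

1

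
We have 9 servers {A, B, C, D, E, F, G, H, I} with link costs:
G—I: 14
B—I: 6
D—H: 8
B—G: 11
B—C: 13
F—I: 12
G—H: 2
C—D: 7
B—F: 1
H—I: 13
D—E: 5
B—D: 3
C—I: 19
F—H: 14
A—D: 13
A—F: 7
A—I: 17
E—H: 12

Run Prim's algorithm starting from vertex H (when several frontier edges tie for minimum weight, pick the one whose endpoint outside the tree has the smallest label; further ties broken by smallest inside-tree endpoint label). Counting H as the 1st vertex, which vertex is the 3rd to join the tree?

Prim's algorithm from H:
Step 1: cheapest edge leaving the tree is G—H (2); add G.
Step 2: cheapest edge leaving the tree is D—H (8); add D.
Step 3: cheapest edge leaving the tree is B—D (3); add B.
Step 4: cheapest edge leaving the tree is B—F (1); add F.
Step 5: cheapest edge leaving the tree is D—E (5); add E.
Step 6: cheapest edge leaving the tree is B—I (6); add I.
Step 7: cheapest edge leaving the tree is A—F (7); add A.
Step 8: cheapest edge leaving the tree is C—D (7); add C.
Vertex order: H, G, D, B, F, E, I, A, C. The 3rd vertex is D.

D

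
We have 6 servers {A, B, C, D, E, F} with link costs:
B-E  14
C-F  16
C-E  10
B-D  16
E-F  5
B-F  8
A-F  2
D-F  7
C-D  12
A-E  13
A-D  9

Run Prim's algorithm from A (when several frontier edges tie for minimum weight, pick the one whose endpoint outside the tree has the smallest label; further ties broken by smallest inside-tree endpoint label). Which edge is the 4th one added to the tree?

B-F

Prim's algorithm from A:
Step 1: frontier [A-F 2, A-D 9, A-E 13] → take A-F (2); add F.
Step 2: frontier [A-D 9, A-E 13, E-F 5, D-F 7, B-F 8, C-F 16] → take E-F (5); add E.
Step 3: frontier [A-D 9, C-E 10, B-E 14, D-F 7, B-F 8, C-F 16] → take D-F (7); add D.
Step 4: frontier [C-D 12, B-D 16, C-E 10, B-E 14, B-F 8, C-F 16] → take B-F (8); add B.
Step 5: frontier [C-D 12, C-E 10, C-F 16] → take C-E (10); add C.
The 4th edge added is B-F.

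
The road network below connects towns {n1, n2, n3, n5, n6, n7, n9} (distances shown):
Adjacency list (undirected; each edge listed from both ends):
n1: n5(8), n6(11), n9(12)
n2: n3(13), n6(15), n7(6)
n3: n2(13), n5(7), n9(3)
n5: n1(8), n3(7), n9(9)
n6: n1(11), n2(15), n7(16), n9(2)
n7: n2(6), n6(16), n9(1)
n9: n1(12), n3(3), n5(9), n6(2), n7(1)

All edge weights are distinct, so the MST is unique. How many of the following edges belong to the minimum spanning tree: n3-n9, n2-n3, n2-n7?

Sort edges by weight, then run Kruskal:
n7-n9 (1): add. Components now {n2} {n7,n9} {n3} {n1} {n6} {n5}
n6-n9 (2): add. Components now {n2} {n6,n7,n9} {n3} {n1} {n5}
n3-n9 (3): add. Components now {n2} {n3,n6,n7,n9} {n1} {n5}
n2-n7 (6): add. Components now {n2,n3,n6,n7,n9} {n1} {n5}
n3-n5 (7): add. Components now {n2,n3,n5,n6,n7,n9} {n1}
n1-n5 (8): add. Components now {n1,n2,n3,n5,n6,n7,n9}
MST edge set: {n7-n9, n6-n9, n3-n9, n2-n7, n3-n5, n1-n5}.
Of the listed edges, {n3-n9, n2-n7} are in the MST → 2.

2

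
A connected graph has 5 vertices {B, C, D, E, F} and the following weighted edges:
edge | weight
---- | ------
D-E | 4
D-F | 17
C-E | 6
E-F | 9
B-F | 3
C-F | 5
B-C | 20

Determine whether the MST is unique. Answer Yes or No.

Kruskal: consider edges lightest-first.
B-F (3): add. Components now {B,F} {C} {D} {E}
D-E (4): add. Components now {B,F} {C} {D,E}
C-F (5): add. Components now {B,C,F} {D,E}
C-E (6): add. Components now {B,C,D,E,F}
Every non-tree edge has weight strictly greater than the heaviest edge on the tree path between its endpoints, so the MST is unique.

Yes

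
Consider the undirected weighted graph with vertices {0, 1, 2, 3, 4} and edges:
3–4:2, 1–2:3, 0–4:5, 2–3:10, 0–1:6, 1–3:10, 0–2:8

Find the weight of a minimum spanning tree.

16

Sort edges by weight, then run Kruskal:
3–4 (2): add — endpoints in different components.
1–2 (3): add — endpoints in different components.
0–4 (5): add — endpoints in different components.
0–1 (6): add — endpoints in different components.
MST edges: 3–4, 1–2, 0–4, 0–1; total weight 2+3+5+6 = 16.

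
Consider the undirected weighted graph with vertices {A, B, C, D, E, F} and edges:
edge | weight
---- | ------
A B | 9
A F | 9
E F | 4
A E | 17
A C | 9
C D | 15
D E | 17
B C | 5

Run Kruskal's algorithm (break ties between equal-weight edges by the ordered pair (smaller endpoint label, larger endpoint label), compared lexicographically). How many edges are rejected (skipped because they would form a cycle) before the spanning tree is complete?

Kruskal: consider edges lightest-first.
E F (4): add — endpoints in different components.
B C (5): add — endpoints in different components.
A B (9): add — endpoints in different components.
A C (9): skip — A and C already connected.
A F (9): add — endpoints in different components.
C D (15): add — endpoints in different components.
Edges rejected before the tree was complete: 1.

1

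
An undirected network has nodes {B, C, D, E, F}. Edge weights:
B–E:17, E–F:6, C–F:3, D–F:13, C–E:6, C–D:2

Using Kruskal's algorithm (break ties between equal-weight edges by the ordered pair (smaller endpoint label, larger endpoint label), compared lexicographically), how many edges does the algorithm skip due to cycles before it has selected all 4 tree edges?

2

Kruskal: consider edges lightest-first.
C–D (2): add — endpoints in different components.
C–F (3): add — endpoints in different components.
C–E (6): add — endpoints in different components.
E–F (6): skip — E and F already connected.
D–F (13): skip — D and F already connected.
B–E (17): add — endpoints in different components.
Edges rejected before the tree was complete: 2.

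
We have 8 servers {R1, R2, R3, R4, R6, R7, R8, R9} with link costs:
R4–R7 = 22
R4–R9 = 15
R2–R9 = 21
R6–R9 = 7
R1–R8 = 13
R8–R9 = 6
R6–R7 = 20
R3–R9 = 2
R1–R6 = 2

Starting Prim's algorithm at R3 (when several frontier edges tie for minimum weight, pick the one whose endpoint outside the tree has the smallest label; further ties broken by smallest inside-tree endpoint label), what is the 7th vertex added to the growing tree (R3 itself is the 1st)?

R7

Prim's algorithm from R3:
Step 1: frontier [R3–R9 2] → take R3–R9 (2); add R9.
Step 2: frontier [R8–R9 6, R6–R9 7, R4–R9 15, R2–R9 21] → take R8–R9 (6); add R8.
Step 3: frontier [R1–R8 13, R6–R9 7, R4–R9 15, R2–R9 21] → take R6–R9 (7); add R6.
Step 4: frontier [R1–R6 2, R6–R7 20, R1–R8 13, R4–R9 15, R2–R9 21] → take R1–R6 (2); add R1.
Step 5: frontier [R6–R7 20, R4–R9 15, R2–R9 21] → take R4–R9 (15); add R4.
Step 6: frontier [R4–R7 22, R6–R7 20, R2–R9 21] → take R6–R7 (20); add R7.
Step 7: frontier [R2–R9 21] → take R2–R9 (21); add R2.
Vertex order: R3, R9, R8, R6, R1, R4, R7, R2. The 7th vertex is R7.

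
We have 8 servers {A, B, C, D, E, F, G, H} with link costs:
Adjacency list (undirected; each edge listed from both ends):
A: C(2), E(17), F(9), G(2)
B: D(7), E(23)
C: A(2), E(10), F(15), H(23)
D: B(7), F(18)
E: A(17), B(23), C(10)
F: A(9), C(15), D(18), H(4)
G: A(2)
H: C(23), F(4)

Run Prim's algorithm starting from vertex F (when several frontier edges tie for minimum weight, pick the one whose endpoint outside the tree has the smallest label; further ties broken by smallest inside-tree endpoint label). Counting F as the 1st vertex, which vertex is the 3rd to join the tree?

A

Prim, starting at F.
Step 1: frontier [F-H 4, A-F 9, C-F 15, D-F 18] → take F-H (4); add H.
Step 2: frontier [A-F 9, C-F 15, D-F 18, C-H 23] → take A-F (9); add A.
Step 3: frontier [A-C 2, A-G 2, A-E 17, C-F 15, D-F 18, C-H 23] → take A-C (2); add C.
Step 4: frontier [A-G 2, A-E 17, C-E 10, D-F 18] → take A-G (2); add G.
Step 5: frontier [A-E 17, C-E 10, D-F 18] → take C-E (10); add E.
Step 6: frontier [B-E 23, D-F 18] → take D-F (18); add D.
Step 7: frontier [B-D 7, B-E 23] → take B-D (7); add B.
Vertex order: F, H, A, C, G, E, D, B. The 3rd vertex is A.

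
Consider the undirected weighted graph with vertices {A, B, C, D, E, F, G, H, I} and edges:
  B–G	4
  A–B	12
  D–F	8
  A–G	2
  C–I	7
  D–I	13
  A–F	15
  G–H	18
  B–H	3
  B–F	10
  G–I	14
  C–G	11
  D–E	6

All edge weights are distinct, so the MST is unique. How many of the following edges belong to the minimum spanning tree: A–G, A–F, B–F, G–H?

Sort edges by weight, then run Kruskal:
A–G (2): add — endpoints in different components.
B–H (3): add — endpoints in different components.
B–G (4): add — endpoints in different components.
D–E (6): add — endpoints in different components.
C–I (7): add — endpoints in different components.
D–F (8): add — endpoints in different components.
B–F (10): add — endpoints in different components.
C–G (11): add — endpoints in different components.
MST edge set: {A–G, B–H, B–G, D–E, C–I, D–F, B–F, C–G}.
Of the listed edges, {A–G, B–F} are in the MST → 2.

2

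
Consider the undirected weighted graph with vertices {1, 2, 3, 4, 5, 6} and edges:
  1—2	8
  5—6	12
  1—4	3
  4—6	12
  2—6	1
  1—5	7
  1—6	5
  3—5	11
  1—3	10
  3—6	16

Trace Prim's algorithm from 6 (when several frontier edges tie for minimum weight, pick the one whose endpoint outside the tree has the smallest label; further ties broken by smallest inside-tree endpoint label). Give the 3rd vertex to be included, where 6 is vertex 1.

Prim's algorithm from 6:
Step 1: frontier [2—6 1, 1—6 5, 4—6 12, 5—6 12, 3—6 16] → take 2—6 (1); add 2.
Step 2: frontier [1—2 8, 1—6 5, 4—6 12, 5—6 12, 3—6 16] → take 1—6 (5); add 1.
Step 3: frontier [1—4 3, 1—5 7, 1—3 10, 4—6 12, 5—6 12, 3—6 16] → take 1—4 (3); add 4.
Step 4: frontier [1—5 7, 1—3 10, 5—6 12, 3—6 16] → take 1—5 (7); add 5.
Step 5: frontier [1—3 10, 3—5 11, 3—6 16] → take 1—3 (10); add 3.
Vertex order: 6, 2, 1, 4, 5, 3. The 3rd vertex is 1.

1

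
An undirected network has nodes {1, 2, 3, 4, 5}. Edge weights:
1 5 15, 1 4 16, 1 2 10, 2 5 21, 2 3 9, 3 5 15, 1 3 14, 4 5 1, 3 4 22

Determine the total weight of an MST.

35

Kruskal: consider edges lightest-first.
4 5 (1): add — endpoints in different components.
2 3 (9): add — endpoints in different components.
1 2 (10): add — endpoints in different components.
1 3 (14): skip — 1 and 3 already connected.
1 5 (15): add — endpoints in different components.
MST edges: 4 5, 2 3, 1 2, 1 5; total weight 1+9+10+15 = 35.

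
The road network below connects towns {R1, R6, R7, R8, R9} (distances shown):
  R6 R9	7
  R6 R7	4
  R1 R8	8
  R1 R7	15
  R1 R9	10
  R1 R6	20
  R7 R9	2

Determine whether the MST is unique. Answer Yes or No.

Sort edges by weight, then run Kruskal:
R7 R9 (2): add. Components now {R7,R9} {R6} {R1} {R8}
R6 R7 (4): add. Components now {R6,R7,R9} {R1} {R8}
R6 R9 (7): skip — R9 and R6 already connected.
R1 R8 (8): add. Components now {R6,R7,R9} {R1,R8}
R1 R9 (10): add. Components now {R1,R6,R7,R8,R9}
Every non-tree edge has weight strictly greater than the heaviest edge on the tree path between its endpoints, so the MST is unique.

Yes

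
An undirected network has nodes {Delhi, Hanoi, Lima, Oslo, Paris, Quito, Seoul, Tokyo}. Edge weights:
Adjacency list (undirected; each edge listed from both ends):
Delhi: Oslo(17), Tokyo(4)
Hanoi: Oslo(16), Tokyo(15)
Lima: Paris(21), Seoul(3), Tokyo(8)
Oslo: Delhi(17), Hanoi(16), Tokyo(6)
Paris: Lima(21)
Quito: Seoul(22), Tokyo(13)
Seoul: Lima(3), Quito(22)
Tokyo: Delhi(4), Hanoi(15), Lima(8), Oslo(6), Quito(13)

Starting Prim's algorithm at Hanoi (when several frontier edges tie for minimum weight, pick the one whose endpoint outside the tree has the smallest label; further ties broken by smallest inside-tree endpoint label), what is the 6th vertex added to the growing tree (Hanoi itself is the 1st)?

Seoul

Prim, starting at Hanoi.
Step 1: frontier [Hanoi Tokyo 15, Hanoi Oslo 16] → take Hanoi Tokyo (15); add Tokyo.
Step 2: frontier [Hanoi Oslo 16, Delhi Tokyo 4, Oslo Tokyo 6, Lima Tokyo 8, Quito Tokyo 13] → take Delhi Tokyo (4); add Delhi.
Step 3: frontier [Delhi Oslo 17, Hanoi Oslo 16, Oslo Tokyo 6, Lima Tokyo 8, Quito Tokyo 13] → take Oslo Tokyo (6); add Oslo.
Step 4: frontier [Lima Tokyo 8, Quito Tokyo 13] → take Lima Tokyo (8); add Lima.
Step 5: frontier [Lima Seoul 3, Lima Paris 21, Quito Tokyo 13] → take Lima Seoul (3); add Seoul.
Step 6: frontier [Lima Paris 21, Quito Seoul 22, Quito Tokyo 13] → take Quito Tokyo (13); add Quito.
Step 7: frontier [Lima Paris 21] → take Lima Paris (21); add Paris.
Vertex order: Hanoi, Tokyo, Delhi, Oslo, Lima, Seoul, Quito, Paris. The 6th vertex is Seoul.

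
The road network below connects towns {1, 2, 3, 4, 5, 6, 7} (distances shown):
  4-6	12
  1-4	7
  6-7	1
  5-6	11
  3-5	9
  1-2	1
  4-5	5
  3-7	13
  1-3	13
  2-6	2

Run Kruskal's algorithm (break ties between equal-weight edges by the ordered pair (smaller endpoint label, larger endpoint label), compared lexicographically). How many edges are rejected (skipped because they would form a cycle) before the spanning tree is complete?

Sort edges by weight, then run Kruskal:
1-2 (1): add — endpoints in different components.
6-7 (1): add — endpoints in different components.
2-6 (2): add — endpoints in different components.
4-5 (5): add — endpoints in different components.
1-4 (7): add — endpoints in different components.
3-5 (9): add — endpoints in different components.
Edges rejected before the tree was complete: 0.

0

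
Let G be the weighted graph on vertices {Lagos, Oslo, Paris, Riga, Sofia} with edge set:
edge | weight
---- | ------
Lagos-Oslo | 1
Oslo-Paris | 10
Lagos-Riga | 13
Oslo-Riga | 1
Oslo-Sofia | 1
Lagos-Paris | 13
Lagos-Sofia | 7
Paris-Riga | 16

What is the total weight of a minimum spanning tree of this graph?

Prim's algorithm from Riga:
Step 1: cheapest edge leaving the tree is Oslo-Riga (1); add Oslo.
Step 2: cheapest edge leaving the tree is Lagos-Oslo (1); add Lagos.
Step 3: cheapest edge leaving the tree is Oslo-Sofia (1); add Sofia.
Step 4: cheapest edge leaving the tree is Oslo-Paris (10); add Paris.
MST edges: Oslo-Riga, Lagos-Oslo, Oslo-Sofia, Oslo-Paris; total weight 1+1+1+10 = 13.

13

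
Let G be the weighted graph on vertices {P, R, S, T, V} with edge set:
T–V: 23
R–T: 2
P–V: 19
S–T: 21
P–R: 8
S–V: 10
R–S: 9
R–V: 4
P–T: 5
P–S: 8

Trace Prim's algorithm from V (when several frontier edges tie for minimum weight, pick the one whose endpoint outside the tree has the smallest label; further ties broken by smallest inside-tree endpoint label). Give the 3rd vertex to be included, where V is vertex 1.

Prim, starting at V.
Step 1: cheapest edge leaving the tree is R–V (4); add R.
Step 2: cheapest edge leaving the tree is R–T (2); add T.
Step 3: cheapest edge leaving the tree is P–T (5); add P.
Step 4: cheapest edge leaving the tree is P–S (8); add S.
Vertex order: V, R, T, P, S. The 3rd vertex is T.

T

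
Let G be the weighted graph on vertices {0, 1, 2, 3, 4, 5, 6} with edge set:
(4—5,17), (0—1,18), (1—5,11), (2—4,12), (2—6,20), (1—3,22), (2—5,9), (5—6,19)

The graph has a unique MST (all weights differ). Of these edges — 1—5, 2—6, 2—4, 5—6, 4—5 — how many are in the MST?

Kruskal's algorithm — process edges by increasing weight (ties by edge label):
2—5 (9): add. Components now {0} {1} {2,5} {3} {4} {6}
1—5 (11): add. Components now {0} {1,2,5} {3} {4} {6}
2—4 (12): add. Components now {0} {1,2,4,5} {3} {6}
4—5 (17): skip — 4 and 5 already connected.
0—1 (18): add. Components now {0,1,2,4,5} {3} {6}
5—6 (19): add. Components now {0,1,2,4,5,6} {3}
2—6 (20): skip — 2 and 6 already connected.
1—3 (22): add. Components now {0,1,2,3,4,5,6}
MST edge set: {2—5, 1—5, 2—4, 0—1, 5—6, 1—3}.
Of the listed edges, {1—5, 2—4, 5—6} are in the MST → 3.

3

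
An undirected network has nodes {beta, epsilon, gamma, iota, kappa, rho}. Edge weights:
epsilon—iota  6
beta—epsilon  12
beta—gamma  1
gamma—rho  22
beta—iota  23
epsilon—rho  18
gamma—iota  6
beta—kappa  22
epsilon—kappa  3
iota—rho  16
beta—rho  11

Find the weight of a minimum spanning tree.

27

Kruskal: consider edges lightest-first.
beta—gamma (1): add — endpoints in different components.
epsilon—kappa (3): add — endpoints in different components.
epsilon—iota (6): add — endpoints in different components.
gamma—iota (6): add — endpoints in different components.
beta—rho (11): add — endpoints in different components.
MST edges: beta—gamma, epsilon—kappa, epsilon—iota, gamma—iota, beta—rho; total weight 1+3+6+6+11 = 27.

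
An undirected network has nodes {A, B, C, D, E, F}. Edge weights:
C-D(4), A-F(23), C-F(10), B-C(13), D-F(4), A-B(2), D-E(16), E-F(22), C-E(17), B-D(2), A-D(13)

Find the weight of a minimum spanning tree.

28

Kruskal's algorithm — process edges by increasing weight (ties by edge label):
A-B (2): add. Components now {A,B} {C} {D} {E} {F}
B-D (2): add. Components now {A,B,D} {C} {E} {F}
C-D (4): add. Components now {A,B,C,D} {E} {F}
D-F (4): add. Components now {A,B,C,D,F} {E}
C-F (10): skip — C and F already connected.
A-D (13): skip — A and D already connected.
B-C (13): skip — B and C already connected.
D-E (16): add. Components now {A,B,C,D,E,F}
MST edges: A-B, B-D, C-D, D-F, D-E; total weight 2+2+4+4+16 = 28.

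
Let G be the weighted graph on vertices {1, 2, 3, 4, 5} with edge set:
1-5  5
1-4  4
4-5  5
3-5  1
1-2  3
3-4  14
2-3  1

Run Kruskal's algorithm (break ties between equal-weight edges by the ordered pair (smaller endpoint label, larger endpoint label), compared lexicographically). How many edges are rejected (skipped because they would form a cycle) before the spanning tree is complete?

Kruskal: consider edges lightest-first.
2-3 (1): add. Components now {1} {2,3} {4} {5}
3-5 (1): add. Components now {1} {2,3,5} {4}
1-2 (3): add. Components now {1,2,3,5} {4}
1-4 (4): add. Components now {1,2,3,4,5}
Edges rejected before the tree was complete: 0.

0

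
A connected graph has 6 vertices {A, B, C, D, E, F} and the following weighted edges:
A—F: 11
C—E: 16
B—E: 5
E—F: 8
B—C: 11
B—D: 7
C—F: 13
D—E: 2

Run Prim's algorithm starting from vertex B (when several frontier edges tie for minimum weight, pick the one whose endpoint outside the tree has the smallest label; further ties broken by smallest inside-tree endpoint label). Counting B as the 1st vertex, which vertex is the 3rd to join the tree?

Grow the tree from B using Prim:
Step 1: cheapest edge leaving the tree is B—E (5); add E.
Step 2: cheapest edge leaving the tree is D—E (2); add D.
Step 3: cheapest edge leaving the tree is E—F (8); add F.
Step 4: cheapest edge leaving the tree is A—F (11); add A.
Step 5: cheapest edge leaving the tree is B—C (11); add C.
Vertex order: B, E, D, F, A, C. The 3rd vertex is D.

D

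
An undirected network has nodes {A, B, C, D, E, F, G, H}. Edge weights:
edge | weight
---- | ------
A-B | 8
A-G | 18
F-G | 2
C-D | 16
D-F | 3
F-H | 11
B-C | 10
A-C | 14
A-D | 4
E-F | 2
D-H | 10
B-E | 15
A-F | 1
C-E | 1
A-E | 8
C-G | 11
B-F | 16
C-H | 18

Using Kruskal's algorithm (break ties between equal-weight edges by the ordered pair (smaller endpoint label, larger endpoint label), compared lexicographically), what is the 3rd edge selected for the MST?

E-F

Sort edges by weight, then run Kruskal:
A-F (1): add — endpoints in different components.
C-E (1): add — endpoints in different components.
E-F (2): add — endpoints in different components.
F-G (2): add — endpoints in different components.
D-F (3): add — endpoints in different components.
A-D (4): skip — A and D already connected.
A-B (8): add — endpoints in different components.
A-E (8): skip — A and E already connected.
B-C (10): skip — B and C already connected.
D-H (10): add — endpoints in different components.
The 3rd edge added is E-F.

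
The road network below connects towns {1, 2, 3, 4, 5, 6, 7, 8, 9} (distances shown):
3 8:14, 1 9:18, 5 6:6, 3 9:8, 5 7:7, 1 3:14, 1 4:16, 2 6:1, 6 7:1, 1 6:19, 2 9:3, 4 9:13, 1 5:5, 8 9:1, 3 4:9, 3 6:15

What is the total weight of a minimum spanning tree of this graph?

34

Grow the tree from 6 using Prim:
Step 1: cheapest edge leaving the tree is 2 6 (1); add 2.
Step 2: cheapest edge leaving the tree is 6 7 (1); add 7.
Step 3: cheapest edge leaving the tree is 2 9 (3); add 9.
Step 4: cheapest edge leaving the tree is 8 9 (1); add 8.
Step 5: cheapest edge leaving the tree is 5 6 (6); add 5.
Step 6: cheapest edge leaving the tree is 1 5 (5); add 1.
Step 7: cheapest edge leaving the tree is 3 9 (8); add 3.
Step 8: cheapest edge leaving the tree is 3 4 (9); add 4.
MST edges: 2 6, 6 7, 2 9, 8 9, 5 6, 1 5, 3 9, 3 4; total weight 1+1+3+1+6+5+8+9 = 34.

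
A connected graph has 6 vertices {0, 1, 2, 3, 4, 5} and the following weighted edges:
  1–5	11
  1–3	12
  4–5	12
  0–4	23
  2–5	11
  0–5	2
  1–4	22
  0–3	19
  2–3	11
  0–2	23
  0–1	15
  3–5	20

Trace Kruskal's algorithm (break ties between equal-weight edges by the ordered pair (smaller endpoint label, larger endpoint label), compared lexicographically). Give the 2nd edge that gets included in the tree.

1-5

Kruskal: consider edges lightest-first.
0–5 (2): add — endpoints in different components.
1–5 (11): add — endpoints in different components.
2–3 (11): add — endpoints in different components.
2–5 (11): add — endpoints in different components.
1–3 (12): skip — 1 and 3 already connected.
4–5 (12): add — endpoints in different components.
The 2nd edge added is 1–5.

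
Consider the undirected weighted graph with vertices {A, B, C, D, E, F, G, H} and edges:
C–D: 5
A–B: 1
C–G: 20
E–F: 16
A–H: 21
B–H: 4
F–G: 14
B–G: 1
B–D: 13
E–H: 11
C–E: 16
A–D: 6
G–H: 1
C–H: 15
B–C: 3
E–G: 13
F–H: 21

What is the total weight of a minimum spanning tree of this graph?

Prim, starting at C.
Step 1: cheapest edge leaving the tree is B–C (3); add B.
Step 2: cheapest edge leaving the tree is A–B (1); add A.
Step 3: cheapest edge leaving the tree is B–G (1); add G.
Step 4: cheapest edge leaving the tree is G–H (1); add H.
Step 5: cheapest edge leaving the tree is C–D (5); add D.
Step 6: cheapest edge leaving the tree is E–H (11); add E.
Step 7: cheapest edge leaving the tree is F–G (14); add F.
MST edges: B–C, A–B, B–G, G–H, C–D, E–H, F–G; total weight 3+1+1+1+5+11+14 = 36.

36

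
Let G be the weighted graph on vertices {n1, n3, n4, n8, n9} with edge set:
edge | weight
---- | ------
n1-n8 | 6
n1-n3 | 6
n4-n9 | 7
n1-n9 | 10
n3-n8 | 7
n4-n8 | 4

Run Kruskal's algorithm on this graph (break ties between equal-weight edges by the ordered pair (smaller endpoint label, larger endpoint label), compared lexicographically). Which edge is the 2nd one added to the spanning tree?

Sort edges by weight, then run Kruskal:
n4-n8 (4): add. Components now {n3} {n1} {n4,n8} {n9}
n1-n3 (6): add. Components now {n1,n3} {n4,n8} {n9}
n1-n8 (6): add. Components now {n1,n3,n4,n8} {n9}
n3-n8 (7): skip — n3 and n8 already connected.
n4-n9 (7): add. Components now {n1,n3,n4,n8,n9}
The 2nd edge added is n1-n3.

n1-n3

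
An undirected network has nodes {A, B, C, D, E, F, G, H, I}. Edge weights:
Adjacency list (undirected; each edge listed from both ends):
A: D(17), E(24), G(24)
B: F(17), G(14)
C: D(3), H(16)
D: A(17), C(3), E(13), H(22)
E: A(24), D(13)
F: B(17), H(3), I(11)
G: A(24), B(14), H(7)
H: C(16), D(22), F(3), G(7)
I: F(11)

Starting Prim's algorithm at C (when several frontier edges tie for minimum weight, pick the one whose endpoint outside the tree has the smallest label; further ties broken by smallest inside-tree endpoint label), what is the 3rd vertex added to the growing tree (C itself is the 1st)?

E

Prim's algorithm from C:
Step 1: frontier [C–D 3, C–H 16] → take C–D (3); add D.
Step 2: frontier [C–H 16, D–E 13, A–D 17, D–H 22] → take D–E (13); add E.
Step 3: frontier [C–H 16, A–D 17, D–H 22, A–E 24] → take C–H (16); add H.
Step 4: frontier [A–D 17, A–E 24, F–H 3, G–H 7] → take F–H (3); add F.
Step 5: frontier [A–D 17, A–E 24, F–I 11, B–F 17, G–H 7] → take G–H (7); add G.
Step 6: frontier [A–D 17, A–E 24, F–I 11, B–F 17, B–G 14, A–G 24] → take F–I (11); add I.
Step 7: frontier [A–D 17, A–E 24, B–F 17, B–G 14, A–G 24] → take B–G (14); add B.
Step 8: frontier [A–D 17, A–E 24, A–G 24] → take A–D (17); add A.
Vertex order: C, D, E, H, F, G, I, B, A. The 3rd vertex is E.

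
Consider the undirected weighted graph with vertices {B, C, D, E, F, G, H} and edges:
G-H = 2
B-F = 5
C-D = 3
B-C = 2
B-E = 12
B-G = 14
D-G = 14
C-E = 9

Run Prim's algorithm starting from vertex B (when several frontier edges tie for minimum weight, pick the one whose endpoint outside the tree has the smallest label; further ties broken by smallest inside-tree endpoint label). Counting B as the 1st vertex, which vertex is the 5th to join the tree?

E

Grow the tree from B using Prim:
Step 1: cheapest edge leaving the tree is B-C (2); add C.
Step 2: cheapest edge leaving the tree is C-D (3); add D.
Step 3: cheapest edge leaving the tree is B-F (5); add F.
Step 4: cheapest edge leaving the tree is C-E (9); add E.
Step 5: cheapest edge leaving the tree is B-G (14); add G.
Step 6: cheapest edge leaving the tree is G-H (2); add H.
Vertex order: B, C, D, F, E, G, H. The 5th vertex is E.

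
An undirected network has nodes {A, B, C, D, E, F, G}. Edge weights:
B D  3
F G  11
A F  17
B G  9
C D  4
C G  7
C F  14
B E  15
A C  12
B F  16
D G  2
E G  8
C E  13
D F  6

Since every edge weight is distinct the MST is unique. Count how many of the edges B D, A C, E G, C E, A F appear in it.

Kruskal: consider edges lightest-first.
D G (2): add — endpoints in different components.
B D (3): add — endpoints in different components.
C D (4): add — endpoints in different components.
D F (6): add — endpoints in different components.
C G (7): skip — C and G already connected.
E G (8): add — endpoints in different components.
B G (9): skip — B and G already connected.
F G (11): skip — F and G already connected.
A C (12): add — endpoints in different components.
MST edge set: {D G, B D, C D, D F, E G, A C}.
Of the listed edges, {B D, A C, E G} are in the MST → 3.

3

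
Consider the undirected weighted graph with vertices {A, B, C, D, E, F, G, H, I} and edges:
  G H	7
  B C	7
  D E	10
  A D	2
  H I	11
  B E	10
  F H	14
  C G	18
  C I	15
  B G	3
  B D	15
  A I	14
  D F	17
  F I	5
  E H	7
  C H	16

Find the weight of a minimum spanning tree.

Prim, starting at A.
Step 1: cheapest edge leaving the tree is A D (2); add D.
Step 2: cheapest edge leaving the tree is D E (10); add E.
Step 3: cheapest edge leaving the tree is E H (7); add H.
Step 4: cheapest edge leaving the tree is G H (7); add G.
Step 5: cheapest edge leaving the tree is B G (3); add B.
Step 6: cheapest edge leaving the tree is B C (7); add C.
Step 7: cheapest edge leaving the tree is H I (11); add I.
Step 8: cheapest edge leaving the tree is F I (5); add F.
MST edges: A D, D E, E H, G H, B G, B C, H I, F I; total weight 2+10+7+7+3+7+11+5 = 52.

52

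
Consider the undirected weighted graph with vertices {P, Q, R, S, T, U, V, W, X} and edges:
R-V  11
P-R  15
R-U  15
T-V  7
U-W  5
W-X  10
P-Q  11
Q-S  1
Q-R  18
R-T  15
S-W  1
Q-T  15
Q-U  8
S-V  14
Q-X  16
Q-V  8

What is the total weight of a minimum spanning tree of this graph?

54

Prim, starting at P.
Step 1: cheapest edge leaving the tree is P-Q (11); add Q.
Step 2: cheapest edge leaving the tree is Q-S (1); add S.
Step 3: cheapest edge leaving the tree is S-W (1); add W.
Step 4: cheapest edge leaving the tree is U-W (5); add U.
Step 5: cheapest edge leaving the tree is Q-V (8); add V.
Step 6: cheapest edge leaving the tree is T-V (7); add T.
Step 7: cheapest edge leaving the tree is W-X (10); add X.
Step 8: cheapest edge leaving the tree is R-V (11); add R.
MST edges: P-Q, Q-S, S-W, U-W, Q-V, T-V, W-X, R-V; total weight 11+1+1+5+8+7+10+11 = 54.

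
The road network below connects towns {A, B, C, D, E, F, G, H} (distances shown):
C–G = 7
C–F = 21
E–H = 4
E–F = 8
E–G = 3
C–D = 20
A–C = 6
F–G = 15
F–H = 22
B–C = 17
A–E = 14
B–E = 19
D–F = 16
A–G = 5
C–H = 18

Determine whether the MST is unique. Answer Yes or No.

Kruskal: consider edges lightest-first.
E–G (3): add — endpoints in different components.
E–H (4): add — endpoints in different components.
A–G (5): add — endpoints in different components.
A–C (6): add — endpoints in different components.
C–G (7): skip — C and G already connected.
E–F (8): add — endpoints in different components.
A–E (14): skip — A and E already connected.
F–G (15): skip — F and G already connected.
D–F (16): add — endpoints in different components.
B–C (17): add — endpoints in different components.
Every non-tree edge has weight strictly greater than the heaviest edge on the tree path between its endpoints, so the MST is unique.

Yes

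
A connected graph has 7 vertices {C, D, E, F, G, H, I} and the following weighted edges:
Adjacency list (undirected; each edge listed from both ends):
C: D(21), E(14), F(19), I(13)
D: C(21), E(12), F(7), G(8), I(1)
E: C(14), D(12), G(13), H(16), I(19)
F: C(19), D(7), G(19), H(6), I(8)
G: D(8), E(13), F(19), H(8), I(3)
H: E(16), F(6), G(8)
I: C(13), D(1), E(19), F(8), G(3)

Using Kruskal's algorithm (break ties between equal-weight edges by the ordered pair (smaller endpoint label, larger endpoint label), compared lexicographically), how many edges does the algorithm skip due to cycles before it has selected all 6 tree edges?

Kruskal's algorithm — process edges by increasing weight (ties by edge label):
D-I (1): add — endpoints in different components.
G-I (3): add — endpoints in different components.
F-H (6): add — endpoints in different components.
D-F (7): add — endpoints in different components.
D-G (8): skip — D and G already connected.
F-I (8): skip — F and I already connected.
G-H (8): skip — G and H already connected.
D-E (12): add — endpoints in different components.
C-I (13): add — endpoints in different components.
Edges rejected before the tree was complete: 3.

3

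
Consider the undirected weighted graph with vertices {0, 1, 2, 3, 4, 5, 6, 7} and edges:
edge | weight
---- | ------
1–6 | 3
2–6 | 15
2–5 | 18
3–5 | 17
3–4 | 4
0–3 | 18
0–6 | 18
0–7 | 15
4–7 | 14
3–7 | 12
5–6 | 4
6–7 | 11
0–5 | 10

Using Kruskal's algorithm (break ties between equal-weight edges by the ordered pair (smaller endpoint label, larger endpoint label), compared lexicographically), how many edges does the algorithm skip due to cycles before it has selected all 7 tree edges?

Kruskal's algorithm — process edges by increasing weight (ties by edge label):
1–6 (3): add — endpoints in different components.
3–4 (4): add — endpoints in different components.
5–6 (4): add — endpoints in different components.
0–5 (10): add — endpoints in different components.
6–7 (11): add — endpoints in different components.
3–7 (12): add — endpoints in different components.
4–7 (14): skip — 4 and 7 already connected.
0–7 (15): skip — 0 and 7 already connected.
2–6 (15): add — endpoints in different components.
Edges rejected before the tree was complete: 2.

2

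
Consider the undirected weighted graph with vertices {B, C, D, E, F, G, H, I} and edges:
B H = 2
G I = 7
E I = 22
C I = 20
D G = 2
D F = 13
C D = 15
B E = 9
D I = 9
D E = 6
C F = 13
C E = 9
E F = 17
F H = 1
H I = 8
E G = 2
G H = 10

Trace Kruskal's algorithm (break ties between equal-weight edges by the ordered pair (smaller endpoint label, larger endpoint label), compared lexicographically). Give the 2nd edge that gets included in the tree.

Sort edges by weight, then run Kruskal:
F H (1): add — endpoints in different components.
B H (2): add — endpoints in different components.
D G (2): add — endpoints in different components.
E G (2): add — endpoints in different components.
D E (6): skip — D and E already connected.
G I (7): add — endpoints in different components.
H I (8): add — endpoints in different components.
B E (9): skip — B and E already connected.
C E (9): add — endpoints in different components.
The 2nd edge added is B H.

B-H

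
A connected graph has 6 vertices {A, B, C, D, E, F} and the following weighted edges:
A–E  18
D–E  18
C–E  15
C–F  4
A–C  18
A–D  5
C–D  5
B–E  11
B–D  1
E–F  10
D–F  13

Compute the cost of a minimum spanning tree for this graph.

Sort edges by weight, then run Kruskal:
B–D (1): add. Components now {A} {B,D} {C} {E} {F}
C–F (4): add. Components now {A} {B,D} {C,F} {E}
A–D (5): add. Components now {A,B,D} {C,F} {E}
C–D (5): add. Components now {A,B,C,D,F} {E}
E–F (10): add. Components now {A,B,C,D,E,F}
MST edges: B–D, C–F, A–D, C–D, E–F; total weight 1+4+5+5+10 = 25.

25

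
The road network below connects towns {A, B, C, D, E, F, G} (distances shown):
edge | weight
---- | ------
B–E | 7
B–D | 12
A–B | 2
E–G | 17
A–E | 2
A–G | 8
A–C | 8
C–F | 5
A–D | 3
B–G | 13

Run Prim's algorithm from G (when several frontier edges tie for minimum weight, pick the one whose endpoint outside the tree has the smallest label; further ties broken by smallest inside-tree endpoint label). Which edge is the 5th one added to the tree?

Prim's algorithm from G:
Step 1: frontier [A–G 8, B–G 13, E–G 17] → take A–G (8); add A.
Step 2: frontier [A–B 2, A–E 2, A–D 3, A–C 8, B–G 13, E–G 17] → take A–B (2); add B.
Step 3: frontier [A–E 2, A–D 3, A–C 8, B–E 7, B–D 12, E–G 17] → take A–E (2); add E.
Step 4: frontier [A–D 3, A–C 8, B–D 12] → take A–D (3); add D.
Step 5: frontier [A–C 8] → take A–C (8); add C.
Step 6: frontier [C–F 5] → take C–F (5); add F.
The 5th edge added is A–C.

A-C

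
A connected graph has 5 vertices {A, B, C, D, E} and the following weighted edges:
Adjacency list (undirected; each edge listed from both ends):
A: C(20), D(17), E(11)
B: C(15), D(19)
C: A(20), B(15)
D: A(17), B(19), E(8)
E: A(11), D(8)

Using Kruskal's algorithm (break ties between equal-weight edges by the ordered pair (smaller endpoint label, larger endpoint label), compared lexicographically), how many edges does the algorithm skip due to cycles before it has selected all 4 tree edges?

1

Kruskal: consider edges lightest-first.
D–E (8): add — endpoints in different components.
A–E (11): add — endpoints in different components.
B–C (15): add — endpoints in different components.
A–D (17): skip — A and D already connected.
B–D (19): add — endpoints in different components.
Edges rejected before the tree was complete: 1.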